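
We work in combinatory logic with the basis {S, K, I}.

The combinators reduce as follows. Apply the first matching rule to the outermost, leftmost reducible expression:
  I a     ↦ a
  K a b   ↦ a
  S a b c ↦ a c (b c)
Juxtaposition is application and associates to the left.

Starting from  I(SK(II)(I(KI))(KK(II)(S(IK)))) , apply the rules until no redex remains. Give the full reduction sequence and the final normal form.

  start: I(SK(II)(I(KI))(KK(II)(S(IK))))
  [1] SK(II)(I(KI))(KK(II)(S(IK)))
  [2] K(I(KI))(II(I(KI)))(KK(II)(S(IK)))
  [3] I(KI)(KK(II)(S(IK)))
  [4] KI(KK(II)(S(IK)))
  [5] I

Answer: normal form = I  (in 5 steps)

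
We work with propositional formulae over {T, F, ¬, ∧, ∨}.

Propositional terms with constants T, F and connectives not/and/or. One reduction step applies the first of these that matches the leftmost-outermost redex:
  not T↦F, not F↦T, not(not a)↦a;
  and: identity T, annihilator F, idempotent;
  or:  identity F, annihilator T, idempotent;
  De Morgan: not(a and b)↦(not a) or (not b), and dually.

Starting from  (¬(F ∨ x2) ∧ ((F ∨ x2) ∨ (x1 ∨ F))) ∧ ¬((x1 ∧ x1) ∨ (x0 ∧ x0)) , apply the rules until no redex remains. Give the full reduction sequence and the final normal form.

Answer: normal form = (¬x2 ∧ (x2 ∨ x1)) ∧ (¬x1 ∧ ¬x0)  (in 10 steps)

Derivation:
  start: (¬(F ∨ x2) ∧ ((F ∨ x2) ∨ (x1 ∨ F))) ∧ ¬((x1 ∧ x1) ∨ (x0 ∧ x0))
  step 1: ((¬F ∧ ¬x2) ∧ ((F ∨ x2) ∨ (x1 ∨ F))) ∧ ¬((x1 ∧ x1) ∨ (x0 ∧ x0))
  step 2: ((T ∧ ¬x2) ∧ ((F ∨ x2) ∨ (x1 ∨ F))) ∧ ¬((x1 ∧ x1) ∨ (x0 ∧ x0))
  step 3: (¬x2 ∧ ((F ∨ x2) ∨ (x1 ∨ F))) ∧ ¬((x1 ∧ x1) ∨ (x0 ∧ x0))
  step 4: (¬x2 ∧ (x2 ∨ (x1 ∨ F))) ∧ ¬((x1 ∧ x1) ∨ (x0 ∧ x0))
  step 5: (¬x2 ∧ (x2 ∨ x1)) ∧ ¬((x1 ∧ x1) ∨ (x0 ∧ x0))
  step 6: (¬x2 ∧ (x2 ∨ x1)) ∧ (¬(x1 ∧ x1) ∧ ¬(x0 ∧ x0))
  step 7: (¬x2 ∧ (x2 ∨ x1)) ∧ ((¬x1 ∨ ¬x1) ∧ ¬(x0 ∧ x0))
  step 8: (¬x2 ∧ (x2 ∨ x1)) ∧ (¬x1 ∧ ¬(x0 ∧ x0))
  step 9: (¬x2 ∧ (x2 ∨ x1)) ∧ (¬x1 ∧ (¬x0 ∨ ¬x0))
  step 10: (¬x2 ∧ (x2 ∨ x1)) ∧ (¬x1 ∧ ¬x0)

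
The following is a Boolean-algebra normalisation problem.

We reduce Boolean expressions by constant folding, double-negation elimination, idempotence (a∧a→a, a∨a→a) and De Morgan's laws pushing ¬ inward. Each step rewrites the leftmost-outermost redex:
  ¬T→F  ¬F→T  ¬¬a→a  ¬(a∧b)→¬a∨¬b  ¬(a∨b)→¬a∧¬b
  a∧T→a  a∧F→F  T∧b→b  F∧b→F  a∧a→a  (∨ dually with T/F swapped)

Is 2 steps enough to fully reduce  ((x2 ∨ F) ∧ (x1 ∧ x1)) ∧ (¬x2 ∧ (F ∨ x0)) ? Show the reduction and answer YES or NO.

  start: ((x2 ∨ F) ∧ (x1 ∧ x1)) ∧ (¬x2 ∧ (F ∨ x0))
  step 1: (x2 ∧ (x1 ∧ x1)) ∧ (¬x2 ∧ (F ∨ x0))
  step 2: (x2 ∧ x1) ∧ (¬x2 ∧ (F ∨ x0))

Answer: NO — after 2 steps the term is (x2 ∧ x1) ∧ (¬x2 ∧ (F ∨ x0)), not yet normal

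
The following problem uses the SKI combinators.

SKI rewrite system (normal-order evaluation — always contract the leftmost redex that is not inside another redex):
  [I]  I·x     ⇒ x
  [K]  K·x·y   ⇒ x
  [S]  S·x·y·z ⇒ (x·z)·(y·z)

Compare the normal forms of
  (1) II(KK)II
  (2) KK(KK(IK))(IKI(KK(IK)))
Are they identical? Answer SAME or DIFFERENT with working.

Answer: SAME — A ⇓ KI, B ⇓ KI

Derivation:
Term A:
  start: II(KK)II
  [1] I(KK)II
  [2] KKII
  [3] KI

Term B:
  start: KK(KK(IK))(IKI(KK(IK)))
  [1] K(IKI(KK(IK)))
  [2] K(KI(KK(IK)))
  [3] KI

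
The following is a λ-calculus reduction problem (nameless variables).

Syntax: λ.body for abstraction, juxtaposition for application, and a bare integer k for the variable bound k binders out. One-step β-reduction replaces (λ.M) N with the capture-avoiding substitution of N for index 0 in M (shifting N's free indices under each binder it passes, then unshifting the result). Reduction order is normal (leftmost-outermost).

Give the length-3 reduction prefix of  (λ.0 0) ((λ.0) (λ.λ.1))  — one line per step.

  start: (λ.0 0) ((λ.0) (λ.λ.1))
  →1  (λ.0) (λ.λ.1) ((λ.0) (λ.λ.1))
  →2  (λ.λ.1) ((λ.0) (λ.λ.1))
  →3  λ.(λ.0) (λ.λ.1)

Answer: after 3 steps: λ.(λ.0) (λ.λ.1)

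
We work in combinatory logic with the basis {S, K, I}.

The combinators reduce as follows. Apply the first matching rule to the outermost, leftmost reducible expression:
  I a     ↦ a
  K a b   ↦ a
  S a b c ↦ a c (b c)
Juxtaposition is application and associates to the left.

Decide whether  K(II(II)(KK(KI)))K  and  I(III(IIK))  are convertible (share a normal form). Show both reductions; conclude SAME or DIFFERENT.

Answer: SAME — A ⇓ K, B ⇓ K

Working:
Term A:
  start: K(II(II)(KK(KI)))K
  →1  II(II)(KK(KI))
  →2  I(II)(KK(KI))
  →3  II(KK(KI))
  →4  I(KK(KI))
  →5  KK(KI)
  →6  K

Term B:
  start: I(III(IIK))
  →1  III(IIK)
  →2  II(IIK)
  →3  I(IIK)
  →4  IIK
  →5  IK
  →6  K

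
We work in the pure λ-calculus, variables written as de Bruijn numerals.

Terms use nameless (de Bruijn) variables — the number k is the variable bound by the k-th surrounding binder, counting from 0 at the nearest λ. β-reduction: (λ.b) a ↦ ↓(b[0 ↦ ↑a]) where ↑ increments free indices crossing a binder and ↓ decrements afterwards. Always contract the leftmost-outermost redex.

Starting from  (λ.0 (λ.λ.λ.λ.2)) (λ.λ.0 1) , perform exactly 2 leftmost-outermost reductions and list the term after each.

Answer: after 2 steps: λ.0 (λ.λ.λ.λ.2)

Derivation:
  start: (λ.0 (λ.λ.λ.λ.2)) (λ.λ.0 1)
  [1] (λ.λ.0 1) (λ.λ.λ.λ.2)
  [2] λ.0 (λ.λ.λ.λ.2)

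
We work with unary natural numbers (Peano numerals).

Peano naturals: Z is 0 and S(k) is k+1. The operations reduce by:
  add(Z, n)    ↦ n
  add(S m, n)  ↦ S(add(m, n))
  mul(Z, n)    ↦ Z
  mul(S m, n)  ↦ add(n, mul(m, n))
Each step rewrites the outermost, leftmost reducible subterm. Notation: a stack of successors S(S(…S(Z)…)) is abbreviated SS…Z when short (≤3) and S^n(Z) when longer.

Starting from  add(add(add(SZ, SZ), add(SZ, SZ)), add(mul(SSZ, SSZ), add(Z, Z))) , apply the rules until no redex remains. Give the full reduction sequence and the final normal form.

Answer: normal form = S^8(Z)  (in 27 steps)

Derivation:
  start: add(add(add(SZ, SZ), add(SZ, SZ)), add(mul(SSZ, SSZ), add(Z, Z)))
  →1  add(add(S(add(Z, SZ)), add(SZ, SZ)), add(mul(SSZ, SSZ), add(Z, Z)))
  →2  add(S(add(add(Z, SZ), add(SZ, SZ))), add(mul(SSZ, SSZ), add(Z, Z)))
  →3  S(add(add(add(Z, SZ), add(SZ, SZ)), add(mul(SSZ, SSZ), add(Z, Z))))
  →4  S(add(add(SZ, add(SZ, SZ)), add(mul(SSZ, SSZ), add(Z, Z))))
  →5  S(add(S(add(Z, add(SZ, SZ))), add(mul(SSZ, SSZ), add(Z, Z))))
  →6  S(S(add(add(Z, add(SZ, SZ)), add(mul(SSZ, SSZ), add(Z, Z)))))
  →7  S(S(add(add(SZ, SZ), add(mul(SSZ, SSZ), add(Z, Z)))))
  →8  S(S(add(S(add(Z, SZ)), add(mul(SSZ, SSZ), add(Z, Z)))))
  →9  S(S(S(add(add(Z, SZ), add(mul(SSZ, SSZ), add(Z, Z))))))
  →10  S(S(S(add(SZ, add(mul(SSZ, SSZ), add(Z, Z))))))
  →11  S(S(S(S(add(Z, add(mul(SSZ, SSZ), add(Z, Z)))))))
  →12  S(S(S(S(add(mul(SSZ, SSZ), add(Z, Z))))))
  →13  S(S(S(S(add(add(SSZ, mul(SZ, SSZ)), add(Z, Z))))))
  →14  S(S(S(S(add(S(add(SZ, mul(SZ, SSZ))), add(Z, Z))))))
  →15  S(S(S(S(S(add(add(SZ, mul(SZ, SSZ)), add(Z, Z)))))))
  →16  S(S(S(S(S(add(S(add(Z, mul(SZ, SSZ))), add(Z, Z)))))))
  →17  S(S(S(S(S(S(add(add(Z, mul(SZ, SSZ)), add(Z, Z))))))))
  →18  S(S(S(S(S(S(add(mul(SZ, SSZ), add(Z, Z))))))))
  →19  S(S(S(S(S(S(add(add(SSZ, mul(Z, SSZ)), add(Z, Z))))))))
  →20  S(S(S(S(S(S(add(S(add(SZ, mul(Z, SSZ))), add(Z, Z))))))))
  →21  S(S(S(S(S(S(S(add(add(SZ, mul(Z, SSZ)), add(Z, Z)))))))))
  →22  S(S(S(S(S(S(S(add(S(add(Z, mul(Z, SSZ))), add(Z, Z)))))))))
  →23  S(S(S(S(S(S(S(S(add(add(Z, mul(Z, SSZ)), add(Z, Z))))))))))
  →24  S(S(S(S(S(S(S(S(add(mul(Z, SSZ), add(Z, Z))))))))))
  →25  S(S(S(S(S(S(S(S(add(Z, add(Z, Z))))))))))
  →26  S(S(S(S(S(S(S(S(add(Z, Z)))))))))
  →27  S^8(Z)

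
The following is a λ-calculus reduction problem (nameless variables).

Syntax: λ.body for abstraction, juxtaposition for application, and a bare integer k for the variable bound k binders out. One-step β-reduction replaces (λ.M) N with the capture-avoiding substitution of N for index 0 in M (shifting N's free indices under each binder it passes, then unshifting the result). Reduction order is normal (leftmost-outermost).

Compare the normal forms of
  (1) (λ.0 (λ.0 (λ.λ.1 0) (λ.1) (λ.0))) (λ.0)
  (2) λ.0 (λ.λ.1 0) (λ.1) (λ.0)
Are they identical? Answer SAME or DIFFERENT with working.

Term A:
  start: (λ.0 (λ.0 (λ.λ.1 0) (λ.1) (λ.0))) (λ.0)
  [1] (λ.0) (λ.0 (λ.λ.1 0) (λ.1) (λ.0))
  [2] λ.0 (λ.λ.1 0) (λ.1) (λ.0)

Term B:
  start: λ.0 (λ.λ.1 0) (λ.1) (λ.0)

Answer: SAME — A ⇓ λ.0 (λ.λ.1 0) (λ.1) (λ.0), B ⇓ λ.0 (λ.λ.1 0) (λ.1) (λ.0)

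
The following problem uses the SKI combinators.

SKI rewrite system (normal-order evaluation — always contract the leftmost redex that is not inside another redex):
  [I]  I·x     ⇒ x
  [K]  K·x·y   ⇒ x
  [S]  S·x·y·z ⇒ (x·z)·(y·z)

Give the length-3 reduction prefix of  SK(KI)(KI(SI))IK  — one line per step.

Answer: after 3 steps: IIK

Reduction:
  start: SK(KI)(KI(SI))IK
  [1] K(KI(SI))(KI(KI(SI)))IK
  [2] KI(SI)IK
  [3] IIK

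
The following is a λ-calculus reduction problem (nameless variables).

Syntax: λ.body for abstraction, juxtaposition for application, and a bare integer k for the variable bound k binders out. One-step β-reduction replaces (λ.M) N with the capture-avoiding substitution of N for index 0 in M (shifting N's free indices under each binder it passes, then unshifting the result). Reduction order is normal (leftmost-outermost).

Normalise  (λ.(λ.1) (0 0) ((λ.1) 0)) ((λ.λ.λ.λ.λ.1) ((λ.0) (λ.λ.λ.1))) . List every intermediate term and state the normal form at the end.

  start: (λ.(λ.1) (0 0) ((λ.1) 0)) ((λ.λ.λ.λ.λ.1) ((λ.0) (λ.λ.λ.1)))
  →1  (λ.(λ.λ.λ.λ.λ.1) ((λ.0) (λ.λ.λ.1))) ((λ.λ.λ.λ.λ.1) ((λ.0) (λ.λ.λ.1)) ((λ.λ.λ.λ.λ.1) ((λ.0) (λ.λ.λ.1)))) ((λ.(λ.λ.λ.λ.λ.1) ((λ.0) (λ.λ.λ.1))) ((λ.λ.λ.λ.λ.1) ((λ.0) (λ.λ.λ.1))))
  →2  (λ.λ.λ.λ.λ.1) ((λ.0) (λ.λ.λ.1)) ((λ.(λ.λ.λ.λ.λ.1) ((λ.0) (λ.λ.λ.1))) ((λ.λ.λ.λ.λ.1) ((λ.0) (λ.λ.λ.1))))
  →3  (λ.λ.λ.λ.1) ((λ.(λ.λ.λ.λ.λ.1) ((λ.0) (λ.λ.λ.1))) ((λ.λ.λ.λ.λ.1) ((λ.0) (λ.λ.λ.1))))
  →4  λ.λ.λ.1

Answer: normal form = λ.λ.λ.1  (in 4 steps)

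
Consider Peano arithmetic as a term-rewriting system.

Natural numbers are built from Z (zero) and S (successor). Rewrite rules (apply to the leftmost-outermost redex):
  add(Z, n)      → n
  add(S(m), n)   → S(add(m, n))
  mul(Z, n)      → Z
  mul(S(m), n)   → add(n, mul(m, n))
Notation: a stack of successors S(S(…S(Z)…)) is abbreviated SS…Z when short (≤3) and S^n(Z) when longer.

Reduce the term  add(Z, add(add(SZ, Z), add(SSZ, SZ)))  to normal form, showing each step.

  start: add(Z, add(add(SZ, Z), add(SSZ, SZ)))
  [1] add(add(SZ, Z), add(SSZ, SZ))
  [2] add(S(add(Z, Z)), add(SSZ, SZ))
  [3] S(add(add(Z, Z), add(SSZ, SZ)))
  [4] S(add(Z, add(SSZ, SZ)))
  [5] S(add(SSZ, SZ))
  [6] S(S(add(SZ, SZ)))
  [7] S(S(S(add(Z, SZ))))
  [8] S^4(Z)

Answer: normal form = S^4(Z)  (in 8 steps)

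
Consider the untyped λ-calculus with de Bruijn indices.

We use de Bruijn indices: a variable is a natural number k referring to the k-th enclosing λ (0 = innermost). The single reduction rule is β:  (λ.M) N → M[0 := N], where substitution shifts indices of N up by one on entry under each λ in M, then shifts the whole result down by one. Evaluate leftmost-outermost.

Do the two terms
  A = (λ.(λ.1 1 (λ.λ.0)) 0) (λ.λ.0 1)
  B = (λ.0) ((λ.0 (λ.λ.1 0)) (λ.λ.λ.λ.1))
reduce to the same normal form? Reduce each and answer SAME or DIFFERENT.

Answer: DIFFERENT — A ⇓ λ.0, B ⇓ λ.λ.λ.1

Working:
Term A:
  start: (λ.(λ.1 1 (λ.λ.0)) 0) (λ.λ.0 1)
  →1  (λ.(λ.λ.0 1) (λ.λ.0 1) (λ.λ.0)) (λ.λ.0 1)
  →2  (λ.λ.0 1) (λ.λ.0 1) (λ.λ.0)
  →3  (λ.0 (λ.λ.0 1)) (λ.λ.0)
  →4  (λ.λ.0) (λ.λ.0 1)
  →5  λ.0

Term B:
  start: (λ.0) ((λ.0 (λ.λ.1 0)) (λ.λ.λ.λ.1))
  →1  (λ.0 (λ.λ.1 0)) (λ.λ.λ.λ.1)
  →2  (λ.λ.λ.λ.1) (λ.λ.1 0)
  →3  λ.λ.λ.1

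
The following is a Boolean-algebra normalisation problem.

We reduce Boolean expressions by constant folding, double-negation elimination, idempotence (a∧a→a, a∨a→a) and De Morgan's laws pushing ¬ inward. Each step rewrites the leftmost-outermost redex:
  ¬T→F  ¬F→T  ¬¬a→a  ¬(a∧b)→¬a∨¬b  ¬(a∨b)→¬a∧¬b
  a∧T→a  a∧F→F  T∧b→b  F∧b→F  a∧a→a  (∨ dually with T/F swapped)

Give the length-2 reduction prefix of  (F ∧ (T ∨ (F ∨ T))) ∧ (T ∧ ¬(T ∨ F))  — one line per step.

  start: (F ∧ (T ∨ (F ∨ T))) ∧ (T ∧ ¬(T ∨ F))
  [1] F ∧ (T ∧ ¬(T ∨ F))
  [2] F

Answer: after 2 steps: F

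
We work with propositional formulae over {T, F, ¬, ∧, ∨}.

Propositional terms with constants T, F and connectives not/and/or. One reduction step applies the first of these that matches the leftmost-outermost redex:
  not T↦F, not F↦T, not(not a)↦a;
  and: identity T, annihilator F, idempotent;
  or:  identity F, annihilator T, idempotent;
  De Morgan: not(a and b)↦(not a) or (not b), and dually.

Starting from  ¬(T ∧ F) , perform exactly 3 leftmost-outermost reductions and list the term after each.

Answer: after 3 steps: ¬F

Derivation:
  start: ¬(T ∧ F)
  →1  ¬T ∨ ¬F
  →2  F ∨ ¬F
  →3  ¬F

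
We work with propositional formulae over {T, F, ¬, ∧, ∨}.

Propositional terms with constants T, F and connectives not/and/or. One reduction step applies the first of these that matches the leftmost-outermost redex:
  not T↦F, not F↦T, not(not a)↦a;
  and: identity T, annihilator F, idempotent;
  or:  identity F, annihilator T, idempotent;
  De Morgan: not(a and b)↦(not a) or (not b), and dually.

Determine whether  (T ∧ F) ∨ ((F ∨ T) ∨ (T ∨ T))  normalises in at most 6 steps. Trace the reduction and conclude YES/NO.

  start: (T ∧ F) ∨ ((F ∨ T) ∨ (T ∨ T))
  step 1: F ∨ ((F ∨ T) ∨ (T ∨ T))
  step 2: (F ∨ T) ∨ (T ∨ T)
  step 3: T ∨ (T ∨ T)
  step 4: T

Answer: YES — reaches normal form T in 4 ≤ 6 steps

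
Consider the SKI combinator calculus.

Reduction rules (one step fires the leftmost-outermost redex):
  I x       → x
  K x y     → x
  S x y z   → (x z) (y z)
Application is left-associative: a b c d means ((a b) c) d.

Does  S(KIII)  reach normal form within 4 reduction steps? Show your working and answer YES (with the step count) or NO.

  start: S(KIII)
  step 1: S(II)
  step 2: SI

Answer: YES — reaches normal form SI in 2 ≤ 4 steps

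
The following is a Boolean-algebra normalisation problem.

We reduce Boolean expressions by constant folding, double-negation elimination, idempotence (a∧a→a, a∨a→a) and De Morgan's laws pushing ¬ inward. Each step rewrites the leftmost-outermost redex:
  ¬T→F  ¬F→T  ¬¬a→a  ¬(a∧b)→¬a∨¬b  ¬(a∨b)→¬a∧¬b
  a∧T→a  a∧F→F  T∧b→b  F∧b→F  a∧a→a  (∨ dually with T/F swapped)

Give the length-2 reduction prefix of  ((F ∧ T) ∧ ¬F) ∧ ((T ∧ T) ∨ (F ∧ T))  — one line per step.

Answer: after 2 steps: F ∧ ((T ∧ T) ∨ (F ∧ T))

Derivation:
  start: ((F ∧ T) ∧ ¬F) ∧ ((T ∧ T) ∨ (F ∧ T))
  [1] (F ∧ ¬F) ∧ ((T ∧ T) ∨ (F ∧ T))
  [2] F ∧ ((T ∧ T) ∨ (F ∧ T))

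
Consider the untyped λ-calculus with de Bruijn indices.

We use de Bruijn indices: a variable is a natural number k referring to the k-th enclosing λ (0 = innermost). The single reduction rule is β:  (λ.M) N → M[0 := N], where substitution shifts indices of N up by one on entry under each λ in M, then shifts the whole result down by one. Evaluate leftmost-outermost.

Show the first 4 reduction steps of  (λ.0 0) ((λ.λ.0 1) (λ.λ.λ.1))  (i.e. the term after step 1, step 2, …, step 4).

Answer: after 4 steps: (λ.0 (λ.λ.λ.1)) (λ.λ.λ.1)

Working:
  start: (λ.0 0) ((λ.λ.0 1) (λ.λ.λ.1))
  step 1: (λ.λ.0 1) (λ.λ.λ.1) ((λ.λ.0 1) (λ.λ.λ.1))
  step 2: (λ.0 (λ.λ.λ.1)) ((λ.λ.0 1) (λ.λ.λ.1))
  step 3: (λ.λ.0 1) (λ.λ.λ.1) (λ.λ.λ.1)
  step 4: (λ.0 (λ.λ.λ.1)) (λ.λ.λ.1)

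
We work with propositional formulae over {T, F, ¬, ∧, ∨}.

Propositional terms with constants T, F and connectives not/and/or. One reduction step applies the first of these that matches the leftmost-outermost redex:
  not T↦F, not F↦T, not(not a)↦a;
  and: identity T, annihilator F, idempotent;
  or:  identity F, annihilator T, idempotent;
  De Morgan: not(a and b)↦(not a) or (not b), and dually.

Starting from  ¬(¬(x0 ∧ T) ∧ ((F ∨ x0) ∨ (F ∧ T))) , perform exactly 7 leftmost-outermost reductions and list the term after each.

  start: ¬(¬(x0 ∧ T) ∧ ((F ∨ x0) ∨ (F ∧ T)))
  step 1: ¬¬(x0 ∧ T) ∨ ¬((F ∨ x0) ∨ (F ∧ T))
  step 2: (x0 ∧ T) ∨ ¬((F ∨ x0) ∨ (F ∧ T))
  step 3: x0 ∨ ¬((F ∨ x0) ∨ (F ∧ T))
  step 4: x0 ∨ (¬(F ∨ x0) ∧ ¬(F ∧ T))
  step 5: x0 ∨ ((¬F ∧ ¬x0) ∧ ¬(F ∧ T))
  step 6: x0 ∨ ((T ∧ ¬x0) ∧ ¬(F ∧ T))
  step 7: x0 ∨ (¬x0 ∧ ¬(F ∧ T))

Answer: after 7 steps: x0 ∨ (¬x0 ∧ ¬(F ∧ T))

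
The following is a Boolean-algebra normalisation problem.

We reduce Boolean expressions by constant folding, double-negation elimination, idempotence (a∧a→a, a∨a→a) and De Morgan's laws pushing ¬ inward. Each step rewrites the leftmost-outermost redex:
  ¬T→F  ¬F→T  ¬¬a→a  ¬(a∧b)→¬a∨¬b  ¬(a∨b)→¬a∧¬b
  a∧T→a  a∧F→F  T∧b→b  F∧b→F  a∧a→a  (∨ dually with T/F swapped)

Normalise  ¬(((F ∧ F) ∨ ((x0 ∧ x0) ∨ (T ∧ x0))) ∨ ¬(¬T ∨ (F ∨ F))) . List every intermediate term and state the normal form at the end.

Answer: normal form = F  (in 18 steps)

Reduction:
  start: ¬(((F ∧ F) ∨ ((x0 ∧ x0) ∨ (T ∧ x0))) ∨ ¬(¬T ∨ (F ∨ F)))
  step 1: ¬((F ∧ F) ∨ ((x0 ∧ x0) ∨ (T ∧ x0))) ∧ ¬¬(¬T ∨ (F ∨ F))
  step 2: (¬(F ∧ F) ∧ ¬((x0 ∧ x0) ∨ (T ∧ x0))) ∧ ¬¬(¬T ∨ (F ∨ F))
  step 3: ((¬F ∨ ¬F) ∧ ¬((x0 ∧ x0) ∨ (T ∧ x0))) ∧ ¬¬(¬T ∨ (F ∨ F))
  step 4: (¬F ∧ ¬((x0 ∧ x0) ∨ (T ∧ x0))) ∧ ¬¬(¬T ∨ (F ∨ F))
  step 5: (T ∧ ¬((x0 ∧ x0) ∨ (T ∧ x0))) ∧ ¬¬(¬T ∨ (F ∨ F))
  step 6: ¬((x0 ∧ x0) ∨ (T ∧ x0)) ∧ ¬¬(¬T ∨ (F ∨ F))
  step 7: (¬(x0 ∧ x0) ∧ ¬(T ∧ x0)) ∧ ¬¬(¬T ∨ (F ∨ F))
  step 8: ((¬x0 ∨ ¬x0) ∧ ¬(T ∧ x0)) ∧ ¬¬(¬T ∨ (F ∨ F))
  step 9: (¬x0 ∧ ¬(T ∧ x0)) ∧ ¬¬(¬T ∨ (F ∨ F))
  step 10: (¬x0 ∧ (¬T ∨ ¬x0)) ∧ ¬¬(¬T ∨ (F ∨ F))
  step 11: (¬x0 ∧ (F ∨ ¬x0)) ∧ ¬¬(¬T ∨ (F ∨ F))
  step 12: (¬x0 ∧ ¬x0) ∧ ¬¬(¬T ∨ (F ∨ F))
  step 13: ¬x0 ∧ ¬¬(¬T ∨ (F ∨ F))
  step 14: ¬x0 ∧ (¬T ∨ (F ∨ F))
  step 15: ¬x0 ∧ (F ∨ (F ∨ F))
  step 16: ¬x0 ∧ (F ∨ F)
  step 17: ¬x0 ∧ F
  step 18: F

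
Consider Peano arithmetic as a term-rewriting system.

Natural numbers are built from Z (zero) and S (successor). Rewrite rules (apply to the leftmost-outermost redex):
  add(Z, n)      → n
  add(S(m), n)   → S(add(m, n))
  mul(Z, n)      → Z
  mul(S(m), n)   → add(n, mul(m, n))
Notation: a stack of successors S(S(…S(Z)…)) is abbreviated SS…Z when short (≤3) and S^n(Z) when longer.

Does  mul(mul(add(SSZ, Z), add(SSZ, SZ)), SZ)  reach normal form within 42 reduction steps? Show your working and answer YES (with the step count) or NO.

Answer: YES — reaches normal form S^6(Z) in 39 ≤ 42 steps

Derivation:
  start: mul(mul(add(SSZ, Z), add(SSZ, SZ)), SZ)
  →1  mul(mul(S(add(SZ, Z)), add(SSZ, SZ)), SZ)
  →2  mul(add(add(SSZ, SZ), mul(add(SZ, Z), add(SSZ, SZ))), SZ)
  →3  mul(add(S(add(SZ, SZ)), mul(add(SZ, Z), add(SSZ, SZ))), SZ)
  →4  mul(S(add(add(SZ, SZ), mul(add(SZ, Z), add(SSZ, SZ)))), SZ)
  →5  add(SZ, mul(add(add(SZ, SZ), mul(add(SZ, Z), add(SSZ, SZ))), SZ))
  →6  S(add(Z, mul(add(add(SZ, SZ), mul(add(SZ, Z), add(SSZ, SZ))), SZ)))
  →7  S(mul(add(add(SZ, SZ), mul(add(SZ, Z), add(SSZ, SZ))), SZ))
  →8  S(mul(add(S(add(Z, SZ)), mul(add(SZ, Z), add(SSZ, SZ))), SZ))
  →9  S(mul(S(add(add(Z, SZ), mul(add(SZ, Z), add(SSZ, SZ)))), SZ))
  →10  S(add(SZ, mul(add(add(Z, SZ), mul(add(SZ, Z), add(SSZ, SZ))), SZ)))
  →11  S(S(add(Z, mul(add(add(Z, SZ), mul(add(SZ, Z), add(SSZ, SZ))), SZ))))
  →12  S(S(mul(add(add(Z, SZ), mul(add(SZ, Z), add(SSZ, SZ))), SZ)))
  →13  S(S(mul(add(SZ, mul(add(SZ, Z), add(SSZ, SZ))), SZ)))
  →14  S(S(mul(S(add(Z, mul(add(SZ, Z), add(SSZ, SZ)))), SZ)))
  →15  S(S(add(SZ, mul(add(Z, mul(add(SZ, Z), add(SSZ, SZ))), SZ))))
  →16  S(S(S(add(Z, mul(add(Z, mul(add(SZ, Z), add(SSZ, SZ))), SZ)))))
  →17  S(S(S(mul(add(Z, mul(add(SZ, Z), add(SSZ, SZ))), SZ))))
  →18  S(S(S(mul(mul(add(SZ, Z), add(SSZ, SZ)), SZ))))
  →19  S(S(S(mul(mul(S(add(Z, Z)), add(SSZ, SZ)), SZ))))
  →20  S(S(S(mul(add(add(SSZ, SZ), mul(add(Z, Z), add(SSZ, SZ))), SZ))))
  →21  S(S(S(mul(add(S(add(SZ, SZ)), mul(add(Z, Z), add(SSZ, SZ))), SZ))))
  →22  S(S(S(mul(S(add(add(SZ, SZ), mul(add(Z, Z), add(SSZ, SZ)))), SZ))))
  →23  S(S(S(add(SZ, mul(add(add(SZ, SZ), mul(add(Z, Z), add(SSZ, SZ))), SZ)))))
  →24  S(S(S(S(add(Z, mul(add(add(SZ, SZ), mul(add(Z, Z), add(SSZ, SZ))), SZ))))))
  →25  S(S(S(S(mul(add(add(SZ, SZ), mul(add(Z, Z), add(SSZ, SZ))), SZ)))))
  →26  S(S(S(S(mul(add(S(add(Z, SZ)), mul(add(Z, Z), add(SSZ, SZ))), SZ)))))
  →27  S(S(S(S(mul(S(add(add(Z, SZ), mul(add(Z, Z), add(SSZ, SZ)))), SZ)))))
  →28  S(S(S(S(add(SZ, mul(add(add(Z, SZ), mul(add(Z, Z), add(SSZ, SZ))), SZ))))))
  →29  S(S(S(S(S(add(Z, mul(add(add(Z, SZ), mul(add(Z, Z), add(SSZ, SZ))), SZ)))))))
  →30  S(S(S(S(S(mul(add(add(Z, SZ), mul(add(Z, Z), add(SSZ, SZ))), SZ))))))
  →31  S(S(S(S(S(mul(add(SZ, mul(add(Z, Z), add(SSZ, SZ))), SZ))))))
  →32  S(S(S(S(S(mul(S(add(Z, mul(add(Z, Z), add(SSZ, SZ)))), SZ))))))
  →33  S(S(S(S(S(add(SZ, mul(add(Z, mul(add(Z, Z), add(SSZ, SZ))), SZ)))))))
  →34  S(S(S(S(S(S(add(Z, mul(add(Z, mul(add(Z, Z), add(SSZ, SZ))), SZ))))))))
  →35  S(S(S(S(S(S(mul(add(Z, mul(add(Z, Z), add(SSZ, SZ))), SZ)))))))
  →36  S(S(S(S(S(S(mul(mul(add(Z, Z), add(SSZ, SZ)), SZ)))))))
  →37  S(S(S(S(S(S(mul(mul(Z, add(SSZ, SZ)), SZ)))))))
  →38  S(S(S(S(S(S(mul(Z, SZ)))))))
  →39  S^6(Z)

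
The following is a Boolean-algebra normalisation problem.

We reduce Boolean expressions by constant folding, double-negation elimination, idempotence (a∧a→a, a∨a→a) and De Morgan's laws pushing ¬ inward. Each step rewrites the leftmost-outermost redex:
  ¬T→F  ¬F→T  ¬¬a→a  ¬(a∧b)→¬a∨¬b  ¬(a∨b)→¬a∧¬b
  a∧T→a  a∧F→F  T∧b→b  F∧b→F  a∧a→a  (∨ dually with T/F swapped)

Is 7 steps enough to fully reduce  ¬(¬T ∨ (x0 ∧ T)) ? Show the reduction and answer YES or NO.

Answer: YES — reaches normal form ¬x0 in 6 ≤ 7 steps

Derivation:
  start: ¬(¬T ∨ (x0 ∧ T))
  →1  ¬¬T ∧ ¬(x0 ∧ T)
  →2  T ∧ ¬(x0 ∧ T)
  →3  ¬(x0 ∧ T)
  →4  ¬x0 ∨ ¬T
  →5  ¬x0 ∨ F
  →6  ¬x0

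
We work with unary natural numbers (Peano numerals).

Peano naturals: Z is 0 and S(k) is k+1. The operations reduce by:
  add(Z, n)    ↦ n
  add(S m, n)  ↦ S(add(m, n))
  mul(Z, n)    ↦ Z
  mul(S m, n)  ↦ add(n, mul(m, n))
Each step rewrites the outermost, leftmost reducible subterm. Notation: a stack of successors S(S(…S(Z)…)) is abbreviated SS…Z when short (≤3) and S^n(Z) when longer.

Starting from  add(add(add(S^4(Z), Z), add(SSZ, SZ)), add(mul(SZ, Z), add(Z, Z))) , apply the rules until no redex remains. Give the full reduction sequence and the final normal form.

  start: add(add(add(S^4(Z), Z), add(SSZ, SZ)), add(mul(SZ, Z), add(Z, Z)))
  step 1: add(add(S(add(SSSZ, Z)), add(SSZ, SZ)), add(mul(SZ, Z), add(Z, Z)))
  step 2: add(S(add(add(SSSZ, Z), add(SSZ, SZ))), add(mul(SZ, Z), add(Z, Z)))
  step 3: S(add(add(add(SSSZ, Z), add(SSZ, SZ)), add(mul(SZ, Z), add(Z, Z))))
  step 4: S(add(add(S(add(SSZ, Z)), add(SSZ, SZ)), add(mul(SZ, Z), add(Z, Z))))
  step 5: S(add(S(add(add(SSZ, Z), add(SSZ, SZ))), add(mul(SZ, Z), add(Z, Z))))
  step 6: S(S(add(add(add(SSZ, Z), add(SSZ, SZ)), add(mul(SZ, Z), add(Z, Z)))))
  step 7: S(S(add(add(S(add(SZ, Z)), add(SSZ, SZ)), add(mul(SZ, Z), add(Z, Z)))))
  step 8: S(S(add(S(add(add(SZ, Z), add(SSZ, SZ))), add(mul(SZ, Z), add(Z, Z)))))
  step 9: S(S(S(add(add(add(SZ, Z), add(SSZ, SZ)), add(mul(SZ, Z), add(Z, Z))))))
  step 10: S(S(S(add(add(S(add(Z, Z)), add(SSZ, SZ)), add(mul(SZ, Z), add(Z, Z))))))
  step 11: S(S(S(add(S(add(add(Z, Z), add(SSZ, SZ))), add(mul(SZ, Z), add(Z, Z))))))
  step 12: S(S(S(S(add(add(add(Z, Z), add(SSZ, SZ)), add(mul(SZ, Z), add(Z, Z)))))))
  step 13: S(S(S(S(add(add(Z, add(SSZ, SZ)), add(mul(SZ, Z), add(Z, Z)))))))
  step 14: S(S(S(S(add(add(SSZ, SZ), add(mul(SZ, Z), add(Z, Z)))))))
  step 15: S(S(S(S(add(S(add(SZ, SZ)), add(mul(SZ, Z), add(Z, Z)))))))
  step 16: S(S(S(S(S(add(add(SZ, SZ), add(mul(SZ, Z), add(Z, Z))))))))
  step 17: S(S(S(S(S(add(S(add(Z, SZ)), add(mul(SZ, Z), add(Z, Z))))))))
  step 18: S(S(S(S(S(S(add(add(Z, SZ), add(mul(SZ, Z), add(Z, Z)))))))))
  step 19: S(S(S(S(S(S(add(SZ, add(mul(SZ, Z), add(Z, Z)))))))))
  step 20: S(S(S(S(S(S(S(add(Z, add(mul(SZ, Z), add(Z, Z))))))))))
  step 21: S(S(S(S(S(S(S(add(mul(SZ, Z), add(Z, Z)))))))))
  step 22: S(S(S(S(S(S(S(add(add(Z, mul(Z, Z)), add(Z, Z)))))))))
  step 23: S(S(S(S(S(S(S(add(mul(Z, Z), add(Z, Z)))))))))
  step 24: S(S(S(S(S(S(S(add(Z, add(Z, Z)))))))))
  step 25: S(S(S(S(S(S(S(add(Z, Z))))))))
  step 26: S^7(Z)

Answer: normal form = S^7(Z)  (in 26 steps)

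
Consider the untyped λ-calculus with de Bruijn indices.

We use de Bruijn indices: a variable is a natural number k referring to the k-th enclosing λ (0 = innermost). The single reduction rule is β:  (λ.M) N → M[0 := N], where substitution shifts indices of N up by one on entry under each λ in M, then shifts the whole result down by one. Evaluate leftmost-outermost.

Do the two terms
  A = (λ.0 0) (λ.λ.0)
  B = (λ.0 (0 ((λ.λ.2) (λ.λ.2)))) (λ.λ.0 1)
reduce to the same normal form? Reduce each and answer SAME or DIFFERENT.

Answer: DIFFERENT — A ⇓ λ.0, B ⇓ λ.0 (λ.0 (λ.λ.λ.0 1))

Reduction:
Term A:
  start: (λ.0 0) (λ.λ.0)
  step 1: (λ.λ.0) (λ.λ.0)
  step 2: λ.0

Term B:
  start: (λ.0 (0 ((λ.λ.2) (λ.λ.2)))) (λ.λ.0 1)
  step 1: (λ.λ.0 1) ((λ.λ.0 1) ((λ.λ.λ.λ.0 1) (λ.λ.λ.λ.0 1)))
  step 2: λ.0 ((λ.λ.0 1) ((λ.λ.λ.λ.0 1) (λ.λ.λ.λ.0 1)))
  step 3: λ.0 (λ.0 ((λ.λ.λ.λ.0 1) (λ.λ.λ.λ.0 1)))
  step 4: λ.0 (λ.0 (λ.λ.λ.0 1))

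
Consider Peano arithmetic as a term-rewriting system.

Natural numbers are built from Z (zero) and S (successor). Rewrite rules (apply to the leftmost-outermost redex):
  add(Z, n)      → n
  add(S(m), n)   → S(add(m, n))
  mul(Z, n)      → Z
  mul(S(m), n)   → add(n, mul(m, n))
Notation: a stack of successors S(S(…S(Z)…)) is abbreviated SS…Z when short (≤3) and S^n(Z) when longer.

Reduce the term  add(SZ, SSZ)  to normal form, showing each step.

Answer: normal form = SSSZ  (in 2 steps)

Reduction:
  start: add(SZ, SSZ)
  →1  S(add(Z, SSZ))
  →2  SSSZ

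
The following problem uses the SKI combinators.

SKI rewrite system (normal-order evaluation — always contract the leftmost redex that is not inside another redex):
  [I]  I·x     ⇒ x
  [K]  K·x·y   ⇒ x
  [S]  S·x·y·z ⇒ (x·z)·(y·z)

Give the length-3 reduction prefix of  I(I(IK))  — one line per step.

Answer: after 3 steps: K

Reduction:
  start: I(I(IK))
  [1] I(IK)
  [2] IK
  [3] K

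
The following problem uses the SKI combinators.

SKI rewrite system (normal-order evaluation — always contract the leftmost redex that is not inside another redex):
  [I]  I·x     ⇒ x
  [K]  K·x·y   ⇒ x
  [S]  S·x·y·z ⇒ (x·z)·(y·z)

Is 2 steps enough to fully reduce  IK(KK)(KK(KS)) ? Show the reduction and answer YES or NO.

Answer: YES — reaches normal form KK in 2 ≤ 2 steps

Reduction:
  start: IK(KK)(KK(KS))
  step 1: K(KK)(KK(KS))
  step 2: KK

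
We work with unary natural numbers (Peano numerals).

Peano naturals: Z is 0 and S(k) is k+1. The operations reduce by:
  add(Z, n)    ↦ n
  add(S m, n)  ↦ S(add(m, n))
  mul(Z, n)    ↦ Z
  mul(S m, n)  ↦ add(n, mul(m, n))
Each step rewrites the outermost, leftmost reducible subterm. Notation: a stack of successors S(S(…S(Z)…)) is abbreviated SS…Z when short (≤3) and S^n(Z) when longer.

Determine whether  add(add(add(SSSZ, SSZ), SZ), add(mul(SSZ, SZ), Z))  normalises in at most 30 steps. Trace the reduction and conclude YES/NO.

Answer: YES — reaches normal form S^8(Z) in 27 ≤ 30 steps

Derivation:
  start: add(add(add(SSSZ, SSZ), SZ), add(mul(SSZ, SZ), Z))
  step 1: add(add(S(add(SSZ, SSZ)), SZ), add(mul(SSZ, SZ), Z))
  step 2: add(S(add(add(SSZ, SSZ), SZ)), add(mul(SSZ, SZ), Z))
  step 3: S(add(add(add(SSZ, SSZ), SZ), add(mul(SSZ, SZ), Z)))
  step 4: S(add(add(S(add(SZ, SSZ)), SZ), add(mul(SSZ, SZ), Z)))
  step 5: S(add(S(add(add(SZ, SSZ), SZ)), add(mul(SSZ, SZ), Z)))
  step 6: S(S(add(add(add(SZ, SSZ), SZ), add(mul(SSZ, SZ), Z))))
  step 7: S(S(add(add(S(add(Z, SSZ)), SZ), add(mul(SSZ, SZ), Z))))
  step 8: S(S(add(S(add(add(Z, SSZ), SZ)), add(mul(SSZ, SZ), Z))))
  step 9: S(S(S(add(add(add(Z, SSZ), SZ), add(mul(SSZ, SZ), Z)))))
  step 10: S(S(S(add(add(SSZ, SZ), add(mul(SSZ, SZ), Z)))))
  step 11: S(S(S(add(S(add(SZ, SZ)), add(mul(SSZ, SZ), Z)))))
  step 12: S(S(S(S(add(add(SZ, SZ), add(mul(SSZ, SZ), Z))))))
  step 13: S(S(S(S(add(S(add(Z, SZ)), add(mul(SSZ, SZ), Z))))))
  step 14: S(S(S(S(S(add(add(Z, SZ), add(mul(SSZ, SZ), Z)))))))
  step 15: S(S(S(S(S(add(SZ, add(mul(SSZ, SZ), Z)))))))
  step 16: S(S(S(S(S(S(add(Z, add(mul(SSZ, SZ), Z))))))))
  step 17: S(S(S(S(S(S(add(mul(SSZ, SZ), Z)))))))
  step 18: S(S(S(S(S(S(add(add(SZ, mul(SZ, SZ)), Z)))))))
  step 19: S(S(S(S(S(S(add(S(add(Z, mul(SZ, SZ))), Z)))))))
  step 20: S(S(S(S(S(S(S(add(add(Z, mul(SZ, SZ)), Z))))))))
  step 21: S(S(S(S(S(S(S(add(mul(SZ, SZ), Z))))))))
  step 22: S(S(S(S(S(S(S(add(add(SZ, mul(Z, SZ)), Z))))))))
  step 23: S(S(S(S(S(S(S(add(S(add(Z, mul(Z, SZ))), Z))))))))
  step 24: S(S(S(S(S(S(S(S(add(add(Z, mul(Z, SZ)), Z)))))))))
  step 25: S(S(S(S(S(S(S(S(add(mul(Z, SZ), Z)))))))))
  step 26: S(S(S(S(S(S(S(S(add(Z, Z)))))))))
  step 27: S^8(Z)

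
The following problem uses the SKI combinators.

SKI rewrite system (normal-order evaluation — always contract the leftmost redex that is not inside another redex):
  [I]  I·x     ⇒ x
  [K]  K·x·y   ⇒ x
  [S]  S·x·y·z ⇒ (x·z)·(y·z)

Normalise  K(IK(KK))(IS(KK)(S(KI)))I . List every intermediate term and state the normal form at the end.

Answer: normal form = KK  (in 3 steps)

Derivation:
  start: K(IK(KK))(IS(KK)(S(KI)))I
  →1  IK(KK)I
  →2  K(KK)I
  →3  KK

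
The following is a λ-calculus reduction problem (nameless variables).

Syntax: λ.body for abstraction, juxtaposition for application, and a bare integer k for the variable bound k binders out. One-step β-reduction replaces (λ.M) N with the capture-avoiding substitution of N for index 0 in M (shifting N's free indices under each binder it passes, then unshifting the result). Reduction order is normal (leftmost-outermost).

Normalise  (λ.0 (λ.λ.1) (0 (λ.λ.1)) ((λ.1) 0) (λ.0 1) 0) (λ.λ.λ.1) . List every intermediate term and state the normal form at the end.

Answer: normal form = λ.0 (λ.λ.λ.1)  (in 7 steps)

Working:
  start: (λ.0 (λ.λ.1) (0 (λ.λ.1)) ((λ.1) 0) (λ.0 1) 0) (λ.λ.λ.1)
  step 1: (λ.λ.λ.1) (λ.λ.1) ((λ.λ.λ.1) (λ.λ.1)) ((λ.λ.λ.λ.1) (λ.λ.λ.1)) (λ.0 (λ.λ.λ.1)) (λ.λ.λ.1)
  step 2: (λ.λ.1) ((λ.λ.λ.1) (λ.λ.1)) ((λ.λ.λ.λ.1) (λ.λ.λ.1)) (λ.0 (λ.λ.λ.1)) (λ.λ.λ.1)
  step 3: (λ.(λ.λ.λ.1) (λ.λ.1)) ((λ.λ.λ.λ.1) (λ.λ.λ.1)) (λ.0 (λ.λ.λ.1)) (λ.λ.λ.1)
  step 4: (λ.λ.λ.1) (λ.λ.1) (λ.0 (λ.λ.λ.1)) (λ.λ.λ.1)
  step 5: (λ.λ.1) (λ.0 (λ.λ.λ.1)) (λ.λ.λ.1)
  step 6: (λ.λ.0 (λ.λ.λ.1)) (λ.λ.λ.1)
  step 7: λ.0 (λ.λ.λ.1)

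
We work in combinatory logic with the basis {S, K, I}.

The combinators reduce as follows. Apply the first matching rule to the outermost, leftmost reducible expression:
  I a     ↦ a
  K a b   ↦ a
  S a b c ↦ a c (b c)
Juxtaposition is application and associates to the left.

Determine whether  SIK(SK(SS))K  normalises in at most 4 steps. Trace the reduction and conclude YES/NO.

  start: SIK(SK(SS))K
  step 1: I(SK(SS))(K(SK(SS)))K
  step 2: SK(SS)(K(SK(SS)))K
  step 3: K(K(SK(SS)))(SS(K(SK(SS))))K
  step 4: K(SK(SS))K

Answer: NO — after 4 steps the term is K(SK(SS))K, not yet normal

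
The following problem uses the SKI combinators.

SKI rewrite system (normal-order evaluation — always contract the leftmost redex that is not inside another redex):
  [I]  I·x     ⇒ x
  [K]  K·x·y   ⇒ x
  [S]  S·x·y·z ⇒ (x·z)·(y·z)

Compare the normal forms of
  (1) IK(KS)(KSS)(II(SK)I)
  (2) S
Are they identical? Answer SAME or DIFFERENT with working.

Term A:
  start: IK(KS)(KSS)(II(SK)I)
  →1  K(KS)(KSS)(II(SK)I)
  →2  KS(II(SK)I)
  →3  S

Term B:
  start: S

Answer: SAME — A ⇓ S, B ⇓ S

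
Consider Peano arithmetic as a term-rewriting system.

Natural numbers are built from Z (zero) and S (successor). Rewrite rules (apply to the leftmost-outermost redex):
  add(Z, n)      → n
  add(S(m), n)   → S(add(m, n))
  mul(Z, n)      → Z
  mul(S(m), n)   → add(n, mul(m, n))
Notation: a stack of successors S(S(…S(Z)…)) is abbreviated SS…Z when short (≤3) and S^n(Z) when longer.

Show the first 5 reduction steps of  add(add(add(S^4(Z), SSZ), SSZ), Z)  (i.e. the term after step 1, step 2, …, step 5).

  start: add(add(add(S^4(Z), SSZ), SSZ), Z)
  →1  add(add(S(add(SSSZ, SSZ)), SSZ), Z)
  →2  add(S(add(add(SSSZ, SSZ), SSZ)), Z)
  →3  S(add(add(add(SSSZ, SSZ), SSZ), Z))
  →4  S(add(add(S(add(SSZ, SSZ)), SSZ), Z))
  →5  S(add(S(add(add(SSZ, SSZ), SSZ)), Z))

Answer: after 5 steps: S(add(S(add(add(SSZ, SSZ), SSZ)), Z))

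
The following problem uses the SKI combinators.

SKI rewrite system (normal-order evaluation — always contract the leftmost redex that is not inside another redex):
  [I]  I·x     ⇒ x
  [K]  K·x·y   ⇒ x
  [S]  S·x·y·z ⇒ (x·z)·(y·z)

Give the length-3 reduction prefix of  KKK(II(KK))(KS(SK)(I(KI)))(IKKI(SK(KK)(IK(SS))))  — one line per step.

Answer: after 3 steps: I(KK)(IKKI(SK(KK)(IK(SS))))

Derivation:
  start: KKK(II(KK))(KS(SK)(I(KI)))(IKKI(SK(KK)(IK(SS))))
  [1] K(II(KK))(KS(SK)(I(KI)))(IKKI(SK(KK)(IK(SS))))
  [2] II(KK)(IKKI(SK(KK)(IK(SS))))
  [3] I(KK)(IKKI(SK(KK)(IK(SS))))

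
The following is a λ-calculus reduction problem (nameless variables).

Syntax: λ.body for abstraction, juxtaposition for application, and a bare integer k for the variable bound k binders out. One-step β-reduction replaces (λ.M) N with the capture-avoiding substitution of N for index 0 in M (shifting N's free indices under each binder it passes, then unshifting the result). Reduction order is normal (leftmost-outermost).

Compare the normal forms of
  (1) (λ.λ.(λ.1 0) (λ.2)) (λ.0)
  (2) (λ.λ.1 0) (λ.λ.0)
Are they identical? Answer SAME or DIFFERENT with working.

Answer: DIFFERENT — A ⇓ λ.0 (λ.λ.0), B ⇓ λ.λ.0

Reduction:
Term A:
  start: (λ.λ.(λ.1 0) (λ.2)) (λ.0)
  →1  λ.(λ.1 0) (λ.λ.0)
  →2  λ.0 (λ.λ.0)

Term B:
  start: (λ.λ.1 0) (λ.λ.0)
  →1  λ.(λ.λ.0) 0
  →2  λ.λ.0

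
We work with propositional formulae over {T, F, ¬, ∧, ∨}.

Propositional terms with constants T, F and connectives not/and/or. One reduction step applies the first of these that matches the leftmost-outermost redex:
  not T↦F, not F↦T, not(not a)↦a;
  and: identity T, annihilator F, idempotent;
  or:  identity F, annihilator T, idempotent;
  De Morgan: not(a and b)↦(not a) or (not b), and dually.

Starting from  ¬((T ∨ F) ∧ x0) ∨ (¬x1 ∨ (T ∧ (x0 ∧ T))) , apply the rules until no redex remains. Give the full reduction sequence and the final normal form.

Answer: normal form = ¬x0 ∨ (¬x1 ∨ x0)  (in 7 steps)

Derivation:
  start: ¬((T ∨ F) ∧ x0) ∨ (¬x1 ∨ (T ∧ (x0 ∧ T)))
  [1] (¬(T ∨ F) ∨ ¬x0) ∨ (¬x1 ∨ (T ∧ (x0 ∧ T)))
  [2] ((¬T ∧ ¬F) ∨ ¬x0) ∨ (¬x1 ∨ (T ∧ (x0 ∧ T)))
  [3] ((F ∧ ¬F) ∨ ¬x0) ∨ (¬x1 ∨ (T ∧ (x0 ∧ T)))
  [4] (F ∨ ¬x0) ∨ (¬x1 ∨ (T ∧ (x0 ∧ T)))
  [5] ¬x0 ∨ (¬x1 ∨ (T ∧ (x0 ∧ T)))
  [6] ¬x0 ∨ (¬x1 ∨ (x0 ∧ T))
  [7] ¬x0 ∨ (¬x1 ∨ x0)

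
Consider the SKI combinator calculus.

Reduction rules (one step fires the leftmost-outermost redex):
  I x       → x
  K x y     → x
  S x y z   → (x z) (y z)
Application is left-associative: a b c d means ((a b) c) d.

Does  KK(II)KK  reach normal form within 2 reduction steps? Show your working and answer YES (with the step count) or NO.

Answer: YES — reaches normal form K in 2 ≤ 2 steps

Derivation:
  start: KK(II)KK
  →1  KKK
  →2  K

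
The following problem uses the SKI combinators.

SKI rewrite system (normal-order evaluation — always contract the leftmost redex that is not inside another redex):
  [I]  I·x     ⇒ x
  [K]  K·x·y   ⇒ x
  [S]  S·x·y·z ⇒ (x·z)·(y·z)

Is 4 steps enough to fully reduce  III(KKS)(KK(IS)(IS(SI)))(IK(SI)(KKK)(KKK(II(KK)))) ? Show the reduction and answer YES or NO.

  start: III(KKS)(KK(IS)(IS(SI)))(IK(SI)(KKK)(KKK(II(KK))))
  [1] II(KKS)(KK(IS)(IS(SI)))(IK(SI)(KKK)(KKK(II(KK))))
  [2] I(KKS)(KK(IS)(IS(SI)))(IK(SI)(KKK)(KKK(II(KK))))
  [3] KKS(KK(IS)(IS(SI)))(IK(SI)(KKK)(KKK(II(KK))))
  [4] K(KK(IS)(IS(SI)))(IK(SI)(KKK)(KKK(II(KK))))

Answer: NO — after 4 steps the term is K(KK(IS)(IS(SI)))(IK(SI)(KKK)(KKK(II(KK)))), not yet normal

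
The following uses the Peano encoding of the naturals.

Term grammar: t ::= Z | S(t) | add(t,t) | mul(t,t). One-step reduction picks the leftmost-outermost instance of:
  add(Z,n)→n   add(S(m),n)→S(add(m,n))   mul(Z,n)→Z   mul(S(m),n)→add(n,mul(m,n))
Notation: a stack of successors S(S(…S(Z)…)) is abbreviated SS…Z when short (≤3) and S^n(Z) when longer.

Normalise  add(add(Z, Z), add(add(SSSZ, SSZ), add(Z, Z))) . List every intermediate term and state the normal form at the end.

Answer: normal form = S^5(Z)  (in 13 steps)

Derivation:
  start: add(add(Z, Z), add(add(SSSZ, SSZ), add(Z, Z)))
  [1] add(Z, add(add(SSSZ, SSZ), add(Z, Z)))
  [2] add(add(SSSZ, SSZ), add(Z, Z))
  [3] add(S(add(SSZ, SSZ)), add(Z, Z))
  [4] S(add(add(SSZ, SSZ), add(Z, Z)))
  [5] S(add(S(add(SZ, SSZ)), add(Z, Z)))
  [6] S(S(add(add(SZ, SSZ), add(Z, Z))))
  [7] S(S(add(S(add(Z, SSZ)), add(Z, Z))))
  [8] S(S(S(add(add(Z, SSZ), add(Z, Z)))))
  [9] S(S(S(add(SSZ, add(Z, Z)))))
  [10] S(S(S(S(add(SZ, add(Z, Z))))))
  [11] S(S(S(S(S(add(Z, add(Z, Z)))))))
  [12] S(S(S(S(S(add(Z, Z))))))
  [13] S^5(Z)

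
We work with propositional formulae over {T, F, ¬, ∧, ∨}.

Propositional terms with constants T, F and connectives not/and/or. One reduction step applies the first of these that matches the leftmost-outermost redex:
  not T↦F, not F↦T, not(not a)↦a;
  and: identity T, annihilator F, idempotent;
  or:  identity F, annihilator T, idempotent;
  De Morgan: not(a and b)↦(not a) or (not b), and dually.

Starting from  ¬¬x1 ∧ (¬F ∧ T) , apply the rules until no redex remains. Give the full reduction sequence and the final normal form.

  start: ¬¬x1 ∧ (¬F ∧ T)
  →1  x1 ∧ (¬F ∧ T)
  →2  x1 ∧ ¬F
  →3  x1 ∧ T
  →4  x1

Answer: normal form = x1  (in 4 steps)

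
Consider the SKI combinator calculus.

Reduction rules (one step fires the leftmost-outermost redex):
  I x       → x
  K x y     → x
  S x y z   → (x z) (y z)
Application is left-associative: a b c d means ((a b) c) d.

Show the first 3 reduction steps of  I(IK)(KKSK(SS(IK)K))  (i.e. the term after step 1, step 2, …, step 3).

Answer: after 3 steps: K(KK(SS(IK)K))

Reduction:
  start: I(IK)(KKSK(SS(IK)K))
  [1] IK(KKSK(SS(IK)K))
  [2] K(KKSK(SS(IK)K))
  [3] K(KK(SS(IK)K))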